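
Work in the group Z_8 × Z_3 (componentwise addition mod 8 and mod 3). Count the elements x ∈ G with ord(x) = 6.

2

An element (a,b) has order lcm(ord(a), ord(b)); count pairs with lcm equal to 6.
Enumerating gives 2 such elements.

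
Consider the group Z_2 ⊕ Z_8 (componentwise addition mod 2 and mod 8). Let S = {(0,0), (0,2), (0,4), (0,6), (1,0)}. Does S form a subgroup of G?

No

|S| = 5 does not divide |G| = 16, so by Lagrange S is not a subgroup.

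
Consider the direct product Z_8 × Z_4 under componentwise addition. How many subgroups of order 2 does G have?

3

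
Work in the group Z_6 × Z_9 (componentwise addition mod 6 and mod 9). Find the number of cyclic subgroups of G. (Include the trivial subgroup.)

A cyclic subgroup of order d is generated by each of its φ(d) elements of order d, so the cyclic subgroups of order d number (#elements of order d)/φ(d).
Cyclic subgroups by order — order 1: 1; order 2: 1; order 3: 4; order 6: 4; order 9: 3; order 18: 3.
Total: 16.

16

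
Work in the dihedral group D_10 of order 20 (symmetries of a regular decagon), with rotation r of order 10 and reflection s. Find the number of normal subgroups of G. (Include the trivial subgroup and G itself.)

G has 22 subgroups. Checking conjugation-invariance by order — order 1: 1/1 normal; order 2: 1/11 normal; order 4: 0/5 normal; order 5: 1/1 normal; order 10: 3/3 normal; order 20: 1/1 normal.
Total normal subgroups: 7.

7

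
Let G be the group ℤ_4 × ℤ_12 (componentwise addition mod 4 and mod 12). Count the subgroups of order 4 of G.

|G| = 48 and 4 | 48, so subgroups of order 4 are possible by Lagrange.
The subgroups of order 4 are: {(0,0), (0,3), (0,6), (0,9)}; {(0,0), (0,6), (2,0), (2,6)}; {(0,0), (0,6), (2,3), (2,9)}; {(0,0), (1,0), (2,0), (3,0)}; … (7 in all).
So G has 7 subgroups of order 4.

7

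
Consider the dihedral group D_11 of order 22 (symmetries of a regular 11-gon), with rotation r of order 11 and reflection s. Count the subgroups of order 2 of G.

11

|G| = 22 and 2 | 22, so subgroups of order 2 are possible by Lagrange.
The subgroups of order 2 are: {e, r^10s}; {e, r^2s}; {e, r^3s}; {e, r^4s}; … (11 in all).
So G has 11 subgroups of order 2.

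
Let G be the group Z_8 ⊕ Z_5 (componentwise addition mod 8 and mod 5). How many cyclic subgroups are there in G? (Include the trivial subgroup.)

A cyclic subgroup of order d is generated by each of its φ(d) elements of order d, so the cyclic subgroups of order d number (#elements of order d)/φ(d).
Cyclic subgroups by order — order 1: 1; order 2: 1; order 4: 1; order 5: 1; order 8: 1; order 10: 1; order 20: 1; order 40: 1.
Total: 8.

8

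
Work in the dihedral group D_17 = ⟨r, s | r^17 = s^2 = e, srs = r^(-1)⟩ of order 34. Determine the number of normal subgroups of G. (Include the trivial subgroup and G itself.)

G has 20 subgroups. Checking conjugation-invariance by order — order 1: 1/1 normal; order 2: 0/17 normal; order 17: 1/1 normal; order 34: 1/1 normal.
Total normal subgroups: 3.

3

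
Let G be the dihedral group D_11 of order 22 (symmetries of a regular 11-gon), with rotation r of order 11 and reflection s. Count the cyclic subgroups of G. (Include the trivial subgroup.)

13

A cyclic subgroup of order d is generated by each of its φ(d) elements of order d, so the cyclic subgroups of order d number (#elements of order d)/φ(d).
Cyclic subgroups by order — order 1: 1; order 2: 11; order 11: 1.
Total: 13.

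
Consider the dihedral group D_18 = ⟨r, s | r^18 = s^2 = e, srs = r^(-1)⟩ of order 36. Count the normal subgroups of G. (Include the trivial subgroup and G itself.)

9

G has 45 subgroups. Checking conjugation-invariance by order — order 1: 1/1 normal; order 2: 1/19 normal; order 3: 1/1 normal; order 4: 0/9 normal; order 6: 1/7 normal; order 9: 1/1 normal; order 12: 0/3 normal; order 18: 3/3 normal; order 36: 1/1 normal.
Total normal subgroups: 9.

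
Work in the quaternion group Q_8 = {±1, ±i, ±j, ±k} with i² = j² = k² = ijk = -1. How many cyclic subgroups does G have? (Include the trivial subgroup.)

5

Group the elements of G by the cyclic subgroup they generate; each cyclic subgroup of order d accounts for φ(d) elements.
Cyclic subgroups by order — order 1: 1; order 2: 1; order 4: 3.
Total: 5.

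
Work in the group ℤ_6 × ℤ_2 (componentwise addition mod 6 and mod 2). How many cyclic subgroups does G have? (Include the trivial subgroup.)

8

Group the elements of G by the cyclic subgroup they generate; each cyclic subgroup of order d accounts for φ(d) elements.
Cyclic subgroups by order — order 1: 1; order 2: 3; order 3: 1; order 6: 3.
Total: 8.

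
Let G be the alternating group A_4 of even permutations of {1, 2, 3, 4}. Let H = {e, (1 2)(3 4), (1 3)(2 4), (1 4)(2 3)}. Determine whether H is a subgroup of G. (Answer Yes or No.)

|H| = 4 divides |G| = 12, consistent with Lagrange.
H contains the identity, every element's inverse is in H, and H is closed under ∘: it is a subgroup.

Yes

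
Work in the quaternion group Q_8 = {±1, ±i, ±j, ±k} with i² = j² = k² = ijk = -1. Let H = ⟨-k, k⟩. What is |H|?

|⟨-k⟩| = 4 and |⟨k⟩| = 4, so |H| is a multiple of lcm(4, 4) = 4 and divides |G| = 8.
Closing under the operation: H = {1, -1, k, -k}, so |H| = 4.

4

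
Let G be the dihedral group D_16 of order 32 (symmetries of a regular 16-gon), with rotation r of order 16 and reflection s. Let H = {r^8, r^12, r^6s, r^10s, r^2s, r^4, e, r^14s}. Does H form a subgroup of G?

|H| = 8 divides |G| = 32, consistent with Lagrange.
H contains the identity, every element's inverse is in H, and H is closed under ·: it is a subgroup.

Yes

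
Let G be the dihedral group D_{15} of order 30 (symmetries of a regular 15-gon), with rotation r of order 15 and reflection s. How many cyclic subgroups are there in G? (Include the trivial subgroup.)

19

Group the elements of G by the cyclic subgroup they generate; each cyclic subgroup of order d accounts for φ(d) elements.
Cyclic subgroups by order — order 1: 1; order 2: 15; order 3: 1; order 5: 1; order 15: 1.
Total: 19.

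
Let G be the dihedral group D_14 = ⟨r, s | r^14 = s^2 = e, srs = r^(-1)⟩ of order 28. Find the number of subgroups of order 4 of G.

7

|G| = 28 and 4 | 28, so subgroups of order 4 are possible by Lagrange.
The subgroups of order 4 are: {e, r^7, r^3s, r^10s}; {e, r^7, r^4s, r^11s}; {e, r^7, r^5s, r^12s}; {e, r^7, r^6s, r^13s}; … (7 in all).
So G has 7 subgroups of order 4.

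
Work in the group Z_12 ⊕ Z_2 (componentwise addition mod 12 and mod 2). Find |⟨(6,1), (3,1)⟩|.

8

|⟨(6,1)⟩| = 2 and |⟨(3,1)⟩| = 4, so |H| is a multiple of lcm(2, 4) = 4 and divides |G| = 24.
Closing under the operation: H = {(0,0), (0,1), (3,0), (3,1), (6,0), (6,1), (9,0), (9,1)}, so |H| = 8.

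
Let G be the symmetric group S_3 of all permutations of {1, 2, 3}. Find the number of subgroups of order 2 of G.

3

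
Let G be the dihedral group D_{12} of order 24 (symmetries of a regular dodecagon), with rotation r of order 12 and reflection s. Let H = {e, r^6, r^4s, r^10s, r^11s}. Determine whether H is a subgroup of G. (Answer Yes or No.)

No

|H| = 5 does not divide |G| = 24, so by Lagrange H is not a subgroup.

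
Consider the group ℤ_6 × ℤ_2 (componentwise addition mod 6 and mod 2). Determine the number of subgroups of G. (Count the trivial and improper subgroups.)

10

|G| = 12, so by Lagrange every subgroup order divides 12. Divisors: 1, 2, 3, 4, 6, 12.
Subgroups by order — order 1: 1; order 2: 3; order 3: 1; order 4: 1; order 6: 3; order 12: 1.
Total: 1 + 3 + 1 + 1 + 3 + 1 = 10.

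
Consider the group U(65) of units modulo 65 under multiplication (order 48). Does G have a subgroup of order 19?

No

19 does not divide |G| = 48, so by Lagrange no subgroup of order 19 exists.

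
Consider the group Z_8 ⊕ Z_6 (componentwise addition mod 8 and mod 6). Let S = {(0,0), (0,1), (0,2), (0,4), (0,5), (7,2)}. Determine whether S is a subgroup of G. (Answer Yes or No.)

No

(7,2) ∈ S but its inverse (1,4) ∉ S, so S is not a subgroup.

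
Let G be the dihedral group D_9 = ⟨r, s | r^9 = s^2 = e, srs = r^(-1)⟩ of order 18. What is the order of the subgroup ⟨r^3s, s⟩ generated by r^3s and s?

6

|⟨r^3s⟩| = 2 and |⟨s⟩| = 2, so |H| is a multiple of lcm(2, 2) = 2 and divides |G| = 18.
Closing under the operation: H = {e, r^3, r^6, s, r^3s, r^6s}, so |H| = 6.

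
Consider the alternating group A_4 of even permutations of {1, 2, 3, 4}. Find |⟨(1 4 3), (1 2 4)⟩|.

12

|⟨(1 4 3)⟩| = 3 and |⟨(1 2 4)⟩| = 3, so |H| is a multiple of lcm(3, 3) = 3 and divides |G| = 12.
Closing {(1 4 3), (1 2 4)} under the group operation gives all of G, so |H| = 12.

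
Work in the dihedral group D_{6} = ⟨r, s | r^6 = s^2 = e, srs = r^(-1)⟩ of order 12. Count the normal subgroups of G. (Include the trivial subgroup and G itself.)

7

G has 16 subgroups. Checking conjugation-invariance by order — order 1: 1/1 normal; order 2: 1/7 normal; order 3: 1/1 normal; order 4: 0/3 normal; order 6: 3/3 normal; order 12: 1/1 normal.
Total normal subgroups: 7.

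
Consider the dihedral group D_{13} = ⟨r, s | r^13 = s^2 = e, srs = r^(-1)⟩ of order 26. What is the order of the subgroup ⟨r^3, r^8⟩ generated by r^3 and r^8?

13

|⟨r^3⟩| = 13 and |⟨r^8⟩| = 13, so |H| is a multiple of lcm(13, 13) = 13 and divides |G| = 26.
Closing under the operation: H = {e, r, r^2, r^3, r^4, r^5, r^6, r^7, r^8, r^9, r^10, r^11, r^12}, so |H| = 13.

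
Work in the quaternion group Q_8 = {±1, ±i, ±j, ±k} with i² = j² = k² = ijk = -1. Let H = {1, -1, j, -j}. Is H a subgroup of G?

Yes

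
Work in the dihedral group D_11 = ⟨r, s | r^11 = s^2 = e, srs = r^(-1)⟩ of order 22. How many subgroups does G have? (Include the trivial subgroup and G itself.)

14

|G| = 22, so by Lagrange every subgroup order divides 22. Divisors: 1, 2, 11, 22.
Subgroups by order — order 1: 1; order 2: 11; order 11: 1; order 22: 1.
Total: 1 + 11 + 1 + 1 = 14.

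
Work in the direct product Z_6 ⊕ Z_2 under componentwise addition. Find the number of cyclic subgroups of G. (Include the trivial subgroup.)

Group the elements of G by the cyclic subgroup they generate; each cyclic subgroup of order d accounts for φ(d) elements.
Cyclic subgroups by order — order 1: 1; order 2: 3; order 3: 1; order 6: 3.
Total: 8.

8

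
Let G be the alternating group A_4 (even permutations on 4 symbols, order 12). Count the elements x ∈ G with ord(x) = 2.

3

The elements of order 2 are: (1 2)(3 4), (1 3)(2 4), (1 4)(2 3).
That's 3.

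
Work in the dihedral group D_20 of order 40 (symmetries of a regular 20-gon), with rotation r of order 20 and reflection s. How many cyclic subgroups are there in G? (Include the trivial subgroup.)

26

Each element a generates a cyclic subgroup ⟨a⟩; distinct elements may generate the same one (a cyclic group of order d has φ(d) generators).
Cyclic subgroups by order — order 1: 1; order 2: 21; order 4: 1; order 5: 1; order 10: 1; order 20: 1.
Total: 26.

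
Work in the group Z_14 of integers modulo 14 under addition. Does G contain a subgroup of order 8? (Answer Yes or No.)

8 does not divide |G| = 14, so by Lagrange no subgroup of order 8 exists.

No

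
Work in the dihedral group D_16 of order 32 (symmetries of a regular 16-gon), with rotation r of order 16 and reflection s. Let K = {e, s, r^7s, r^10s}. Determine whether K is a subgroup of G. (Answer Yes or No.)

Closure fails: s · r^10s = r^6 ∉ K. So K is not a subgroup.

No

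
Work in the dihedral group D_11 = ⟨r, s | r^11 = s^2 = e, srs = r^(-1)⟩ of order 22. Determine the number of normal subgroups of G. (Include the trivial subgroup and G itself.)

G has 14 subgroups. Checking conjugation-invariance by order — order 1: 1/1 normal; order 2: 0/11 normal; order 11: 1/1 normal; order 22: 1/1 normal.
Total normal subgroups: 3.

3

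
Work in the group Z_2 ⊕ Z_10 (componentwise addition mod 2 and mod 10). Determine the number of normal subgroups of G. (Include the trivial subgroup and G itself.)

10

G is abelian, so every subgroup is normal.
G has 10 subgroups in total, hence 10 normal subgroups.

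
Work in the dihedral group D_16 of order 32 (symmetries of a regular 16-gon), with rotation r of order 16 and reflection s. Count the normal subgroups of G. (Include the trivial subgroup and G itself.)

G has 36 subgroups. Checking conjugation-invariance by order — order 1: 1/1 normal; order 2: 1/17 normal; order 4: 1/9 normal; order 8: 1/5 normal; order 16: 3/3 normal; order 32: 1/1 normal.
Total normal subgroups: 8.

8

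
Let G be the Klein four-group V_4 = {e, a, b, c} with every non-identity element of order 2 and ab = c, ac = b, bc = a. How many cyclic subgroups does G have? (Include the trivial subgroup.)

4

Each element a generates a cyclic subgroup ⟨a⟩; distinct elements may generate the same one (a cyclic group of order d has φ(d) generators).
Cyclic subgroups by order — order 1: 1; order 2: 3.
Total: 4.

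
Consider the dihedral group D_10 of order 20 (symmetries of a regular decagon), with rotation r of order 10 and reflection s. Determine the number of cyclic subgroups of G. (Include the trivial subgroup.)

14

Each element a generates a cyclic subgroup ⟨a⟩; distinct elements may generate the same one (a cyclic group of order d has φ(d) generators).
Cyclic subgroups by order — order 1: 1; order 2: 11; order 5: 1; order 10: 1.
Total: 14.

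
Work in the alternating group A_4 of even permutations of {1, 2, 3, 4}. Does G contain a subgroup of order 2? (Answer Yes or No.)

2 | 12. A subgroup of order 2 is {e, (1 2)(3 4)}.

Yes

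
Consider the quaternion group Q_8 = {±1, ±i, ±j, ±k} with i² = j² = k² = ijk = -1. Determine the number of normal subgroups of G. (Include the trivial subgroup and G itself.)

G has 6 subgroups. Checking conjugation-invariance by order — order 1: 1/1 normal; order 2: 1/1 normal; order 4: 3/3 normal; order 8: 1/1 normal.
Total normal subgroups: 6.

6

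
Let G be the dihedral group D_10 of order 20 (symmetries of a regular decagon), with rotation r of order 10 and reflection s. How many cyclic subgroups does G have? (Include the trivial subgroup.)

14

A cyclic subgroup of order d is generated by each of its φ(d) elements of order d, so the cyclic subgroups of order d number (#elements of order d)/φ(d).
Cyclic subgroups by order — order 1: 1; order 2: 11; order 5: 1; order 10: 1.
Total: 14.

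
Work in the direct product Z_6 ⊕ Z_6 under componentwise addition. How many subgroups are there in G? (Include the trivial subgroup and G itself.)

30

|G| = 36, so by Lagrange every subgroup order divides 36. Divisors: 1, 2, 3, 4, 6, 9, 12, 18, 36.
Subgroups by order — order 1: 1; order 2: 3; order 3: 4; order 4: 1; order 6: 12; order 9: 1; order 12: 4; order 18: 3; order 36: 1.
Total: 1 + 3 + 4 + 1 + 12 + 1 + 4 + 3 + 1 = 30.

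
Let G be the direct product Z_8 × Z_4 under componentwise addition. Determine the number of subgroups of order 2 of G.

3

|G| = 32 and 2 | 32, so subgroups of order 2 are possible by Lagrange.
The subgroups of order 2 are: {(0,0), (0,2)}; {(0,0), (4,0)}; {(0,0), (4,2)}.
So G has 3 subgroups of order 2.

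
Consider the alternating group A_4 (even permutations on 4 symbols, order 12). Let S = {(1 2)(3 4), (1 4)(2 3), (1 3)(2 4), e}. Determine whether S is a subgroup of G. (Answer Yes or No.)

|S| = 4 divides |G| = 12, consistent with Lagrange.
S contains the identity, every element's inverse is in S, and S is closed under ∘: it is a subgroup.

Yes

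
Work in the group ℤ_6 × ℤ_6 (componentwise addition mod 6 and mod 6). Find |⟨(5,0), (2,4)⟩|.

|⟨(5,0)⟩| = 6 and |⟨(2,4)⟩| = 3, so |H| is a multiple of lcm(6, 3) = 6 and divides |G| = 36.
Closing under the operation: H = {(0,0), (0,2), (0,4), (1,0), (1,2), (1,4), (2,0), (2,2), (2,4), (3,0), (3,2), (3,4), (4,0), (4,2), (4,4), (5,0), (5,2), (5,4)}, so |H| = 18.

18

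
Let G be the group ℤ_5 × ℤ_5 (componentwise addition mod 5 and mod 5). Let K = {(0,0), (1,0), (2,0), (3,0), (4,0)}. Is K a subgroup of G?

Yes

|K| = 5 divides |G| = 25, consistent with Lagrange.
K contains the identity, every element's inverse is in K, and K is closed under +: it is a subgroup.
In fact K = ⟨(4,0)⟩.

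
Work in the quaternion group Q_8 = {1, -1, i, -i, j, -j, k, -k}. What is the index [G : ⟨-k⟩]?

|⟨-k⟩| = 4 and |G| = 8.
By Lagrange, [G : H] = |G|/|H| = 8/4 = 2.

2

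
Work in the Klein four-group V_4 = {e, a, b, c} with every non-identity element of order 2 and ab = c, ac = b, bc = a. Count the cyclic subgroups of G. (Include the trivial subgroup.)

Each element a generates a cyclic subgroup ⟨a⟩; distinct elements may generate the same one (a cyclic group of order d has φ(d) generators).
Cyclic subgroups by order — order 1: 1; order 2: 3.
Total: 4.

4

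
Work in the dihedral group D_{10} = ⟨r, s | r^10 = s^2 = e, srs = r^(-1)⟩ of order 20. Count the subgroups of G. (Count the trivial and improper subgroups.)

|G| = 20, so by Lagrange every subgroup order divides 20. Divisors: 1, 2, 4, 5, 10, 20.
Subgroups by order — order 1: 1; order 2: 11; order 4: 5; order 5: 1; order 10: 3; order 20: 1.
Total: 1 + 11 + 5 + 1 + 3 + 1 = 22.

22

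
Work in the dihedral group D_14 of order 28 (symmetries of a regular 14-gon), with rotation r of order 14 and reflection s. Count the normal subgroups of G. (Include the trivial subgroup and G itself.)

G has 28 subgroups. Checking conjugation-invariance by order — order 1: 1/1 normal; order 2: 1/15 normal; order 4: 0/7 normal; order 7: 1/1 normal; order 14: 3/3 normal; order 28: 1/1 normal.
Total normal subgroups: 7.

7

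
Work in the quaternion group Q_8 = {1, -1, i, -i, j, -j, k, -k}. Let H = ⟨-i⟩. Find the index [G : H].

|⟨-i⟩| = 4 and |G| = 8.
By Lagrange, [G : H] = |G|/|H| = 8/4 = 2.

2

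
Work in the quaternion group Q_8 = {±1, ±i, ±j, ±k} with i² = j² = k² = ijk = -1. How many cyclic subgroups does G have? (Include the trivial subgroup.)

5

Each element a generates a cyclic subgroup ⟨a⟩; distinct elements may generate the same one (a cyclic group of order d has φ(d) generators).
Cyclic subgroups by order — order 1: 1; order 2: 1; order 4: 3.
Total: 5.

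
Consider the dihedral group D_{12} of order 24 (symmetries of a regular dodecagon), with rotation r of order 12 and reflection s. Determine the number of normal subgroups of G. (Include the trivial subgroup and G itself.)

G has 34 subgroups. Checking conjugation-invariance by order — order 1: 1/1 normal; order 2: 1/13 normal; order 3: 1/1 normal; order 4: 1/7 normal; order 6: 1/5 normal; order 8: 0/3 normal; order 12: 3/3 normal; order 24: 1/1 normal.
Total normal subgroups: 9.

9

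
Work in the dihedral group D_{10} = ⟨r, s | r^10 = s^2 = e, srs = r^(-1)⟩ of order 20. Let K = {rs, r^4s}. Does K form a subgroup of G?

The identity e ∉ K, so K is not a subgroup.

No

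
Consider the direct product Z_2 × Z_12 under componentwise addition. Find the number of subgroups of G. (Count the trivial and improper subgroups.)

|G| = 24, so by Lagrange every subgroup order divides 24. Divisors: 1, 2, 3, 4, 6, 8, 12, 24.
Subgroups by order — order 1: 1; order 2: 3; order 3: 1; order 4: 3; order 6: 3; order 8: 1; order 12: 3; order 24: 1.
Total: 1 + 3 + 1 + 3 + 3 + 1 + 3 + 1 = 16.

16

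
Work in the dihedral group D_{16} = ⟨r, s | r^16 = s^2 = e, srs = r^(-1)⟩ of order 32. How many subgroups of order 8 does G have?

5

|G| = 32 and 8 | 32, so subgroups of order 8 are possible by Lagrange.
The subgroups of order 8 are: {e, r^2, r^4, r^6, r^8, r^10, r^12, r^14}; {e, r^4, r^8, r^12, r^2s, r^6s, r^10s, r^14s}; {e, r^4, r^8, r^12, r^3s, r^7s, r^11s, r^15s}; {e, r^4, r^8, r^12, s, r^4s, r^8s, r^12s}; … (5 in all).
So G has 5 subgroups of order 8.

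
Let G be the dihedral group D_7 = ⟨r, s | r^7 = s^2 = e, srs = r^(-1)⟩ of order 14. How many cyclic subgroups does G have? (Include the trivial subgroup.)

9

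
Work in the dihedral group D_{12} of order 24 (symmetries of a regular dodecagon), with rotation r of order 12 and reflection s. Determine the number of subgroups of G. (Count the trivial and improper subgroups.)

|G| = 24, so by Lagrange every subgroup order divides 24. Divisors: 1, 2, 3, 4, 6, 8, 12, 24.
Subgroups by order — order 1: 1; order 2: 13; order 3: 1; order 4: 7; order 6: 5; order 8: 3; order 12: 3; order 24: 1.
Total: 1 + 13 + 1 + 7 + 5 + 3 + 3 + 1 = 34.

34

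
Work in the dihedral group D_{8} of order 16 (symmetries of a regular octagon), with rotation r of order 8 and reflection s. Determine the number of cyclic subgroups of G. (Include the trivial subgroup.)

12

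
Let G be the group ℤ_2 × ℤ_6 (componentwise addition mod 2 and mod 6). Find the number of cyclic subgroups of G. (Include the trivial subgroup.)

Group the elements of G by the cyclic subgroup they generate; each cyclic subgroup of order d accounts for φ(d) elements.
Cyclic subgroups by order — order 1: 1; order 2: 3; order 3: 1; order 6: 3.
Total: 8.

8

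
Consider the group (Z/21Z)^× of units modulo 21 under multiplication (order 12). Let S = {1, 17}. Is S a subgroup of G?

No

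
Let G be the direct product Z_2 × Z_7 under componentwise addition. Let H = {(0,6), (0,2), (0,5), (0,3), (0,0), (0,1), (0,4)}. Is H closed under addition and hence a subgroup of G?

|H| = 7 divides |G| = 14, consistent with Lagrange.
H contains the identity, every element's inverse is in H, and H is closed under +: it is a subgroup.
In fact H = ⟨(0,1)⟩.

Yes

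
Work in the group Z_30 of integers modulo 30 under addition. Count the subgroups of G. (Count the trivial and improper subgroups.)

Subgroups of the cyclic group Z_30 correspond bijectively to divisors of 30.
Divisors of 30: 1, 2, 3, 5, 6, 10, 15, 30.
So Z_30 has 8 subgroups.

8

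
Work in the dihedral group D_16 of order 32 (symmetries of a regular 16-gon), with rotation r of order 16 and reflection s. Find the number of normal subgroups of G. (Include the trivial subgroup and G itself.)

G has 36 subgroups. Checking conjugation-invariance by order — order 1: 1/1 normal; order 2: 1/17 normal; order 4: 1/9 normal; order 8: 1/5 normal; order 16: 3/3 normal; order 32: 1/1 normal.
Total normal subgroups: 8.

8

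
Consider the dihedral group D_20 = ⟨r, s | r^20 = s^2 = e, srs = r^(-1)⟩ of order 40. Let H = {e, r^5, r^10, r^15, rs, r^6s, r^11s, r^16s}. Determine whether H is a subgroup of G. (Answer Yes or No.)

|H| = 8 divides |G| = 40, consistent with Lagrange.
H contains the identity, every element's inverse is in H, and H is closed under ·: it is a subgroup.

Yes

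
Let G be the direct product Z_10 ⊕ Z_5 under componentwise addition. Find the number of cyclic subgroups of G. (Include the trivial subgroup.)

14

Group the elements of G by the cyclic subgroup they generate; each cyclic subgroup of order d accounts for φ(d) elements.
Cyclic subgroups by order — order 1: 1; order 2: 1; order 5: 6; order 10: 6.
Total: 14.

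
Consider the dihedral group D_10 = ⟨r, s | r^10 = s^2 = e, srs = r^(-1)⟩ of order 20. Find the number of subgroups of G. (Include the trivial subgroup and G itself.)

22

|G| = 20, so by Lagrange every subgroup order divides 20. Divisors: 1, 2, 4, 5, 10, 20.
Subgroups by order — order 1: 1; order 2: 11; order 4: 5; order 5: 1; order 10: 3; order 20: 1.
Total: 1 + 11 + 5 + 1 + 3 + 1 = 22.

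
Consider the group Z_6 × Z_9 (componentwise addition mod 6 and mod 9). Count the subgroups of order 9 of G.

4

|G| = 54 and 9 | 54, so subgroups of order 9 are possible by Lagrange.
The subgroups of order 9 are: {(0,0), (0,1), (0,2), (0,3), (0,4), (0,5), (0,6), (0,7), (0,8)}; {(0,0), (0,3), (0,6), (2,0), (2,3), (2,6), (4,0), (4,3), (4,6)}; {(0,0), (0,3), (0,6), (2,1), (2,4), (2,7), (4,2), (4,5), (4,8)}; {(0,0), (0,3), (0,6), (2,2), (2,5), (2,8), (4,1), (4,4), (4,7)}.
So G has 4 subgroups of order 9.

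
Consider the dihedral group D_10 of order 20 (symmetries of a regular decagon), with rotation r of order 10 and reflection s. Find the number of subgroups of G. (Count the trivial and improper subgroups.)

22

|G| = 20, so by Lagrange every subgroup order divides 20. Divisors: 1, 2, 4, 5, 10, 20.
Subgroups by order — order 1: 1; order 2: 11; order 4: 5; order 5: 1; order 10: 3; order 20: 1.
Total: 1 + 11 + 5 + 1 + 3 + 1 = 22.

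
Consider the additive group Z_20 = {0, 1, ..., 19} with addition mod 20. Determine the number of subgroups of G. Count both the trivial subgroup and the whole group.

6

Subgroups of the cyclic group Z_20 correspond bijectively to divisors of 20.
Divisors of 20: 1, 2, 4, 5, 10, 20.
So Z_20 has 6 subgroups.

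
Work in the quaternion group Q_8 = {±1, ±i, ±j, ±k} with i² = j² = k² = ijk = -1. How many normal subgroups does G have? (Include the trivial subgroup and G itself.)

G has 6 subgroups. Checking conjugation-invariance by order — order 1: 1/1 normal; order 2: 1/1 normal; order 4: 3/3 normal; order 8: 1/1 normal.
Total normal subgroups: 6.

6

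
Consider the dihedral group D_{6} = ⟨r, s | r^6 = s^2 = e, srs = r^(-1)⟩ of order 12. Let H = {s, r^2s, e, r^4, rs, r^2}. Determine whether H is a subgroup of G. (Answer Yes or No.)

Closure fails: s · rs = r^5 ∉ H. So H is not a subgroup.

No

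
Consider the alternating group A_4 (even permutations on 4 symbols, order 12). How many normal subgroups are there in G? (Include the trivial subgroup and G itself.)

G has 10 subgroups. Checking conjugation-invariance by order — order 1: 1/1 normal; order 2: 0/3 normal; order 3: 0/4 normal; order 4: 1/1 normal; order 12: 1/1 normal.
Total normal subgroups: 3.

3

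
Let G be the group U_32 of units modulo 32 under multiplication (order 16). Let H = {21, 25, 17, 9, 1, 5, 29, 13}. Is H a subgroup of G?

|H| = 8 divides |G| = 16, consistent with Lagrange.
H contains the identity, every element's inverse is in H, and H is closed under ·: it is a subgroup.
In fact H = ⟨5⟩.

Yes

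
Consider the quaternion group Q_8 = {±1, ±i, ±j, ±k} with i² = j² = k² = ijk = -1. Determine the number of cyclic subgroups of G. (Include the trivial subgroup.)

5

A cyclic subgroup of order d is generated by each of its φ(d) elements of order d, so the cyclic subgroups of order d number (#elements of order d)/φ(d).
Cyclic subgroups by order — order 1: 1; order 2: 1; order 4: 3.
Total: 5.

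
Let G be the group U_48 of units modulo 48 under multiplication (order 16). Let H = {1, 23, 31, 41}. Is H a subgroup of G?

|H| = 4 divides |G| = 16, consistent with Lagrange.
H contains the identity, every element's inverse is in H, and H is closed under ·: it is a subgroup.

Yes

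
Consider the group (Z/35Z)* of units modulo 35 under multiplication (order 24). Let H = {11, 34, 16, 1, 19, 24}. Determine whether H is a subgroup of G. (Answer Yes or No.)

|H| = 6 divides |G| = 24, consistent with Lagrange.
H contains the identity, every element's inverse is in H, and H is closed under ·: it is a subgroup.
In fact H = ⟨19⟩.

Yes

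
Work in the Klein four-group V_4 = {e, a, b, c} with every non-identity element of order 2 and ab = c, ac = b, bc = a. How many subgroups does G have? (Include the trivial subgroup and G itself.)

|G| = 4, so by Lagrange every subgroup order divides 4. Divisors: 1, 2, 4.
Subgroups by order — order 1: 1; order 2: 3; order 4: 1.
Total: 1 + 3 + 1 = 5.

5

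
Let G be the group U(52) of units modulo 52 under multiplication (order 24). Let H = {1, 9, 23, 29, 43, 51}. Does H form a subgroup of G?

|H| = 6 divides |G| = 24, consistent with Lagrange.
H contains the identity, every element's inverse is in H, and H is closed under ·: it is a subgroup.
In fact H = ⟨23⟩.

Yes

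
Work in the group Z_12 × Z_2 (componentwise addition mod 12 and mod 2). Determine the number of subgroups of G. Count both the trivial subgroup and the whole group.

|G| = 24, so by Lagrange every subgroup order divides 24. Divisors: 1, 2, 3, 4, 6, 8, 12, 24.
Subgroups by order — order 1: 1; order 2: 3; order 3: 1; order 4: 3; order 6: 3; order 8: 1; order 12: 3; order 24: 1.
Total: 1 + 3 + 1 + 3 + 3 + 1 + 3 + 1 = 16.

16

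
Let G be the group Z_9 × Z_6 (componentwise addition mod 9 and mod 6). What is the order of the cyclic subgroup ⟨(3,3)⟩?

The order of (3,3) in Z_9 × Z_6 is lcm(ord(3) in Z_9, ord(3) in Z_6).
ord(3) = 3 and ord(3) = 2, so |⟨(3,3)⟩| = lcm(3, 2) = 6.

6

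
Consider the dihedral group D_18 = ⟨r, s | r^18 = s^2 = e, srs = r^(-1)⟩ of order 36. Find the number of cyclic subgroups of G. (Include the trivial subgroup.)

24

Group the elements of G by the cyclic subgroup they generate; each cyclic subgroup of order d accounts for φ(d) elements.
Cyclic subgroups by order — order 1: 1; order 2: 19; order 3: 1; order 6: 1; order 9: 1; order 18: 1.
Total: 24.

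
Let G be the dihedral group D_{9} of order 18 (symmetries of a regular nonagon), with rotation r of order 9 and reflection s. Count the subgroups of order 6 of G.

3

|G| = 18 and 6 | 18, so subgroups of order 6 are possible by Lagrange.
The subgroups of order 6 are: {e, r^3, r^6, r^2s, r^5s, r^8s}; {e, r^3, r^6, s, r^3s, r^6s}; {e, r^3, r^6, rs, r^4s, r^7s}.
So G has 3 subgroups of order 6.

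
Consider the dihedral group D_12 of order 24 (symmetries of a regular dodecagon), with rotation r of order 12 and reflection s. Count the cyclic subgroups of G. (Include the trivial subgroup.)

18

A cyclic subgroup of order d is generated by each of its φ(d) elements of order d, so the cyclic subgroups of order d number (#elements of order d)/φ(d).
Cyclic subgroups by order — order 1: 1; order 2: 13; order 3: 1; order 4: 1; order 6: 1; order 12: 1.
Total: 18.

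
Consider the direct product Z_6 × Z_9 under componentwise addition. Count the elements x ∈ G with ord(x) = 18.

An element (a,b) has order lcm(ord(a), ord(b)); count pairs with lcm equal to 18.
Enumerating gives 18 such elements.

18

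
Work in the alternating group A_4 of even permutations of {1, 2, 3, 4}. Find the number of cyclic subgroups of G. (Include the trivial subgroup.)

8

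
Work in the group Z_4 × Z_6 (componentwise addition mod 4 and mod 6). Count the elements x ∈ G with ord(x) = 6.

6

An element (a,b) has order lcm(ord(a), ord(b)); count pairs with lcm equal to 6.
Enumerating gives 6 such elements.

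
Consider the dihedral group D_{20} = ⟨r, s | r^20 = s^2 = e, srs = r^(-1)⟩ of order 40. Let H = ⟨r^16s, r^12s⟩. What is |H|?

10

|⟨r^16s⟩| = 2 and |⟨r^12s⟩| = 2, so |H| is a multiple of lcm(2, 2) = 2 and divides |G| = 40.
Closing under the operation: H = {e, r^4, r^8, r^12, r^16, s, r^4s, r^8s, r^12s, r^16s}, so |H| = 10.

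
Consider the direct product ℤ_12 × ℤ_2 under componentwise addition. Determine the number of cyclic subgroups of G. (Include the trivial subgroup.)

12

Each element a generates a cyclic subgroup ⟨a⟩; distinct elements may generate the same one (a cyclic group of order d has φ(d) generators).
Cyclic subgroups by order — order 1: 1; order 2: 3; order 3: 1; order 4: 2; order 6: 3; order 12: 2.
Total: 12.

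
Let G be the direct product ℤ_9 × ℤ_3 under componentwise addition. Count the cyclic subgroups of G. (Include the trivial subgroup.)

Group the elements of G by the cyclic subgroup they generate; each cyclic subgroup of order d accounts for φ(d) elements.
Cyclic subgroups by order — order 1: 1; order 3: 4; order 9: 3.
Total: 8.

8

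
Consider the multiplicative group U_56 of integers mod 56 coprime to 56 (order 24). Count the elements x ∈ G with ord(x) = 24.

No element of G has order 24 (even though 24 | 24).

0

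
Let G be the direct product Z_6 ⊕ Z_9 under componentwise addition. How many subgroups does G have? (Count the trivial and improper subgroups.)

|G| = 54, so by Lagrange every subgroup order divides 54. Divisors: 1, 2, 3, 6, 9, 18, 27, 54.
Subgroups by order — order 1: 1; order 2: 1; order 3: 4; order 6: 4; order 9: 4; order 18: 4; order 27: 1; order 54: 1.
Total: 1 + 1 + 4 + 4 + 4 + 4 + 1 + 1 = 20.

20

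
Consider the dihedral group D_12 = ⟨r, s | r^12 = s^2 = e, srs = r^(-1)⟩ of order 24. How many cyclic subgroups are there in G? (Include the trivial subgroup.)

18

A cyclic subgroup of order d is generated by each of its φ(d) elements of order d, so the cyclic subgroups of order d number (#elements of order d)/φ(d).
Cyclic subgroups by order — order 1: 1; order 2: 13; order 3: 1; order 4: 1; order 6: 1; order 12: 1.
Total: 18.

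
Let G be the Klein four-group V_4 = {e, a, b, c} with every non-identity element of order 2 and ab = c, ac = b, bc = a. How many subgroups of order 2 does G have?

|G| = 4 and 2 | 4, so subgroups of order 2 are possible by Lagrange.
The subgroups of order 2 are: {e, a}; {e, b}; {e, c}.
So G has 3 subgroups of order 2.

3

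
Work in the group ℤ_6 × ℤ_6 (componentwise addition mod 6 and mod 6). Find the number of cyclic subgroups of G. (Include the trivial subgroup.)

Each element a generates a cyclic subgroup ⟨a⟩; distinct elements may generate the same one (a cyclic group of order d has φ(d) generators).
Cyclic subgroups by order — order 1: 1; order 2: 3; order 3: 4; order 6: 12.
Total: 20.

20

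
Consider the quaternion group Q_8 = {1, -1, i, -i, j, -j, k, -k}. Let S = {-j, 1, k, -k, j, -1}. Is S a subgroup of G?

|S| = 6 does not divide |G| = 8, so by Lagrange S is not a subgroup.

No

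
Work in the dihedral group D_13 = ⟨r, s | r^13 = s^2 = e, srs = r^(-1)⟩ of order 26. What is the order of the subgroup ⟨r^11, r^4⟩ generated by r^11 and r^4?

13

|⟨r^11⟩| = 13 and |⟨r^4⟩| = 13, so |H| is a multiple of lcm(13, 13) = 13 and divides |G| = 26.
Closing under the operation: H = {e, r, r^2, r^3, r^4, r^5, r^6, r^7, r^8, r^9, r^10, r^11, r^12}, so |H| = 13.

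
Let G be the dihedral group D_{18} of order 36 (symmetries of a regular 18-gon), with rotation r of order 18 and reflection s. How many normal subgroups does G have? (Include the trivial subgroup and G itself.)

G has 45 subgroups. Checking conjugation-invariance by order — order 1: 1/1 normal; order 2: 1/19 normal; order 3: 1/1 normal; order 4: 0/9 normal; order 6: 1/7 normal; order 9: 1/1 normal; order 12: 0/3 normal; order 18: 3/3 normal; order 36: 1/1 normal.
Total normal subgroups: 9.

9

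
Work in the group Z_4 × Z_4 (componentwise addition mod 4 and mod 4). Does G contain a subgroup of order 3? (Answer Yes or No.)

No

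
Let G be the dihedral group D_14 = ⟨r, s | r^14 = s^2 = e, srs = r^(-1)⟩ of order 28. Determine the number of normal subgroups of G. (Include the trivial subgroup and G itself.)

7

G has 28 subgroups. Checking conjugation-invariance by order — order 1: 1/1 normal; order 2: 1/15 normal; order 4: 0/7 normal; order 7: 1/1 normal; order 14: 3/3 normal; order 28: 1/1 normal.
Total normal subgroups: 7.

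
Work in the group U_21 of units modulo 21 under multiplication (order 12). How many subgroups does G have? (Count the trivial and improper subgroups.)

|G| = 12, so by Lagrange every subgroup order divides 12. Divisors: 1, 2, 3, 4, 6, 12.
Subgroups by order — order 1: 1; order 2: 3; order 3: 1; order 4: 1; order 6: 3; order 12: 1.
Total: 1 + 3 + 1 + 1 + 3 + 1 = 10.

10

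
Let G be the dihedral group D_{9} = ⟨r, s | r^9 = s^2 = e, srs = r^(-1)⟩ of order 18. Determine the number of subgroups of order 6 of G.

3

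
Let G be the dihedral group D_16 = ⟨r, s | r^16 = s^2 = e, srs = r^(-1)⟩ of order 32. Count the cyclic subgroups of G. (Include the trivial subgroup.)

Group the elements of G by the cyclic subgroup they generate; each cyclic subgroup of order d accounts for φ(d) elements.
Cyclic subgroups by order — order 1: 1; order 2: 17; order 4: 1; order 8: 1; order 16: 1.
Total: 21.

21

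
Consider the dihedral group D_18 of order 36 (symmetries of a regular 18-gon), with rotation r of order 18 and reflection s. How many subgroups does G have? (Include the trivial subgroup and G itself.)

|G| = 36, so by Lagrange every subgroup order divides 36. Divisors: 1, 2, 3, 4, 6, 9, 12, 18, 36.
Subgroups by order — order 1: 1; order 2: 19; order 3: 1; order 4: 9; order 6: 7; order 9: 1; order 12: 3; order 18: 3; order 36: 1.
Total: 1 + 19 + 1 + 9 + 7 + 1 + 3 + 3 + 1 = 45.

45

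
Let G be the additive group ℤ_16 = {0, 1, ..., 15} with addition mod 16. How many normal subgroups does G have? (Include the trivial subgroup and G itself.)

G is abelian, so every subgroup is normal.
G has 5 subgroups in total, hence 5 normal subgroups.

5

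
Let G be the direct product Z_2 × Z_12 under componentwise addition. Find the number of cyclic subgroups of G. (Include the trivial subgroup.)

12

Group the elements of G by the cyclic subgroup they generate; each cyclic subgroup of order d accounts for φ(d) elements.
Cyclic subgroups by order — order 1: 1; order 2: 3; order 3: 1; order 4: 2; order 6: 3; order 12: 2.
Total: 12.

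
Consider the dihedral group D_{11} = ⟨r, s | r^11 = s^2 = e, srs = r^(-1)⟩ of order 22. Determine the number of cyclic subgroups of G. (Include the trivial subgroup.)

13

Group the elements of G by the cyclic subgroup they generate; each cyclic subgroup of order d accounts for φ(d) elements.
Cyclic subgroups by order — order 1: 1; order 2: 11; order 11: 1.
Total: 13.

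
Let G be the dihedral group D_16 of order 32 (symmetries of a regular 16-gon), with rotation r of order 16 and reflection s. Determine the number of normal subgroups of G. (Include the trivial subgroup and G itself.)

G has 36 subgroups. Checking conjugation-invariance by order — order 1: 1/1 normal; order 2: 1/17 normal; order 4: 1/9 normal; order 8: 1/5 normal; order 16: 3/3 normal; order 32: 1/1 normal.
Total normal subgroups: 8.

8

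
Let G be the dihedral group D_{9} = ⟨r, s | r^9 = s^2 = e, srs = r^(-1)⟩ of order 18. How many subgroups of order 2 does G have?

9

|G| = 18 and 2 | 18, so subgroups of order 2 are possible by Lagrange.
The subgroups of order 2 are: {e, r^2s}; {e, r^3s}; {e, r^4s}; {e, r^5s}; … (9 in all).
So G has 9 subgroups of order 2.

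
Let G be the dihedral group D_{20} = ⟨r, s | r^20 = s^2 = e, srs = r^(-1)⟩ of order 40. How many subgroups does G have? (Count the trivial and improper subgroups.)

|G| = 40, so by Lagrange every subgroup order divides 40. Divisors: 1, 2, 4, 5, 8, 10, 20, 40.
Subgroups by order — order 1: 1; order 2: 21; order 4: 11; order 5: 1; order 8: 5; order 10: 5; order 20: 3; order 40: 1.
Total: 1 + 21 + 11 + 1 + 5 + 5 + 3 + 1 = 48.

48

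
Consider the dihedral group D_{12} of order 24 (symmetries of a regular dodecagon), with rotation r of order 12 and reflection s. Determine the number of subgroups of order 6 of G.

5

|G| = 24 and 6 | 24, so subgroups of order 6 are possible by Lagrange.
The subgroups of order 6 are: {e, r^2, r^4, r^6, r^8, r^10}; {e, r^4, r^8, r^2s, r^6s, r^10s}; {e, r^4, r^8, r^3s, r^7s, r^11s}; {e, r^4, r^8, s, r^4s, r^8s}; … (5 in all).
So G has 5 subgroups of order 6.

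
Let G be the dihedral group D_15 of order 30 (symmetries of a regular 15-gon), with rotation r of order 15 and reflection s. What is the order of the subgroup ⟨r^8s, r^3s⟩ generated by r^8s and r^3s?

6

|⟨r^8s⟩| = 2 and |⟨r^3s⟩| = 2, so |H| is a multiple of lcm(2, 2) = 2 and divides |G| = 30.
Closing under the operation: H = {e, r^5, r^10, r^3s, r^8s, r^13s}, so |H| = 6.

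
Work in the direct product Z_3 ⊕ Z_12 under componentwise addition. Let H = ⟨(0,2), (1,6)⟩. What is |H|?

|⟨(0,2)⟩| = 6 and |⟨(1,6)⟩| = 6, so |H| is a multiple of lcm(6, 6) = 6 and divides |G| = 36.
Closing under the operation: H = {(0,0), (0,2), (0,4), (0,6), (0,8), (0,10), (1,0), (1,2), (1,4), (1,6), (1,8), (1,10), (2,0), (2,2), (2,4), (2,6), (2,8), (2,10)}, so |H| = 18.

18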